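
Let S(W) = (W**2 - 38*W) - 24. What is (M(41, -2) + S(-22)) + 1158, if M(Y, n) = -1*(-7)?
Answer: 2461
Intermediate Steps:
S(W) = -24 + W**2 - 38*W
M(Y, n) = 7
(M(41, -2) + S(-22)) + 1158 = (7 + (-24 + (-22)**2 - 38*(-22))) + 1158 = (7 + (-24 + 484 + 836)) + 1158 = (7 + 1296) + 1158 = 1303 + 1158 = 2461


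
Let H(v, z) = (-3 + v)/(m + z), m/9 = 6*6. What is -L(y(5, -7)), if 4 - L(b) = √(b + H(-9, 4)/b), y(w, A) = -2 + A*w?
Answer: -4 + I*√340581670/3034 ≈ -4.0 + 6.0827*I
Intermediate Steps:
m = 324 (m = 9*(6*6) = 9*36 = 324)
H(v, z) = (-3 + v)/(324 + z)
L(b) = 4 - √(b - 3/(82*b)) (L(b) = 4 - √(b + ((-3 - 9)/(324 + 4))/b) = 4 - √(b + (-12/328)/b) = 4 - √(b + ((1/328)*(-12))/b) = 4 - √(b - 3/(82*b)))
-L(y(5, -7)) = -(4 - √(-246/(-2 - 7*5) + 6724*(-2 - 7*5))/82) = -(4 - √(-246/(-2 - 35) + 6724*(-2 - 35))/82) = -(4 - √(-246/(-37) + 6724*(-37))/82) = -(4 - √(-246*(-1/37) - 248788)/82) = -(4 - √(246/37 - 248788)/82) = -(4 - I*√340581670/3034) = -4 + I*√340581670/3034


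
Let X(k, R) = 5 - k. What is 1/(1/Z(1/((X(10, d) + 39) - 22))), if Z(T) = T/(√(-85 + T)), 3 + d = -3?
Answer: -I*√3057/6114 ≈ -0.0090432*I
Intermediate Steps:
d = -6 (d = -3 - 3 = -6)
Z(T) = T/√(-85 + T)
1/(1/Z(1/((X(10, d) + 39) - 22))) = 1/(1/(1/((((5 - 1*10) + 39) - 22)*√(-85 + 1/(((5 - 1*10) + 39) - 22))))) = 1/(1/(1/((((5 - 10) + 39) - 22)*√(-85 + 1/(((5 - 10) + 39) - 22))))) = 1/(1/(1/(((-5 + 39) - 22)*√(-85 + 1/((-5 + 39) - 22))))) = 1/(1/(1/((34 - 22)*√(-85 + 1/(34 - 22))))) = 1/(1/(1/(12*√(-85 + 1/12)))) = 1/(1/(1/(12*√(-1019/12)))) = 1/(1/((-2*I*√3057/1019)/12)) = 1/(1/(-I*√3057/6114)) = 1/(2*I*√3057) = -I*√3057/6114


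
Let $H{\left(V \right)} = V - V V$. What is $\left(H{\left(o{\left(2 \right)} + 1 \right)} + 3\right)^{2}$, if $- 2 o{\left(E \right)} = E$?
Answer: $9$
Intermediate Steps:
$o{\left(E \right)} = - \frac{E}{2}$
$H{\left(V \right)} = V - V^{2}$
$\left(H{\left(o{\left(2 \right)} + 1 \right)} + 3\right)^{2} = \left(\left(\left(- \frac{1}{2}\right) 2 + 1\right) \left(1 - \left(\left(- \frac{1}{2}\right) 2 + 1\right)\right) + 3\right)^{2} = \left(\left(-1 + 1\right) \left(1 - \left(-1 + 1\right)\right) + 3\right)^{2} = \left(0 \left(1 - 0\right) + 3\right)^{2} = \left(0 \left(1 + 0\right) + 3\right)^{2} = \left(0 \cdot 1 + 3\right)^{2} = \left(0 + 3\right)^{2} = 3^{2} = 9$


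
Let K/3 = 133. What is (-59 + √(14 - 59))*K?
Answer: -23541 + 1197*I*√5 ≈ -23541.0 + 2676.6*I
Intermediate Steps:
K = 399 (K = 3*133 = 399)
(-59 + √(14 - 59))*K = (-59 + √(14 - 59))*399 = (-59 + √(-45))*399 = (-59 + 3*I*√5)*399 = -23541 + 1197*I*√5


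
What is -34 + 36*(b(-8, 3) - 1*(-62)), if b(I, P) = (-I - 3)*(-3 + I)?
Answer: 218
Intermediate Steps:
b(I, P) = (-3 + I)*(-3 - I) (b(I, P) = (-3 - I)*(-3 + I) = (-3 + I)*(-3 - I))
-34 + 36*(b(-8, 3) - 1*(-62)) = -34 + 36*((9 - 1*(-8)**2) - 1*(-62)) = -34 + 36*((9 - 1*64) + 62) = -34 + 36*((9 - 64) + 62) = -34 + 36*(-55 + 62) = -34 + 36*7 = -34 + 252 = 218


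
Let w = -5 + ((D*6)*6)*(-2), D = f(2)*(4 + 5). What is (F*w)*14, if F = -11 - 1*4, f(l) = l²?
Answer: 545370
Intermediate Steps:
D = 36 (D = 2²*(4 + 5) = 4*9 = 36)
w = -2597 (w = -5 + ((36*6)*6)*(-2) = -5 + (216*6)*(-2) = -5 + 1296*(-2) = -5 - 2592 = -2597)
F = -15 (F = -11 - 4 = -15)
(F*w)*14 = -15*(-2597)*14 = 38955*14 = 545370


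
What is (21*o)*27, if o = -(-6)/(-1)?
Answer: -3402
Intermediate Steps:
o = -6 (o = -(-6)*(-1) = -2*3 = -6)
(21*o)*27 = (21*(-6))*27 = -126*27 = -3402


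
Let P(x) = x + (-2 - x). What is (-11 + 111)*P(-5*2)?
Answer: -200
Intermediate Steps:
P(x) = -2
(-11 + 111)*P(-5*2) = (-11 + 111)*(-2) = 100*(-2) = -200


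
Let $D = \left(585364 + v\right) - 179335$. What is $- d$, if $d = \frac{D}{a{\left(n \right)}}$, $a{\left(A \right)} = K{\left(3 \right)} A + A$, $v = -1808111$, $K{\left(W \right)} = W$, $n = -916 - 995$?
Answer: $- \frac{701041}{3822} \approx -183.42$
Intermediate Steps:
$n = -1911$ ($n = -916 - 995 = -1911$)
$a{\left(A \right)} = 4 A$ ($a{\left(A \right)} = 3 A + A = 4 A$)
$D = -1402082$ ($D = \left(585364 - 1808111\right) - 179335 = -1222747 - 179335 = -1402082$)
$d = \frac{701041}{3822}$ ($d = - \frac{1402082}{4 \left(-1911\right)} = - \frac{1402082}{-7644} = \left(-1402082\right) \left(- \frac{1}{7644}\right) = \frac{701041}{3822} \approx 183.42$)
$- d = \left(-1\right) \frac{701041}{3822} = - \frac{701041}{3822}$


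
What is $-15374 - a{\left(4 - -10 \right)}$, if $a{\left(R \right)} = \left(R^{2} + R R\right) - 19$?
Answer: $-15747$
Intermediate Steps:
$a{\left(R \right)} = -19 + 2 R^{2}$ ($a{\left(R \right)} = \left(R^{2} + R^{2}\right) - 19 = 2 R^{2} - 19 = -19 + 2 R^{2}$)
$-15374 - a{\left(4 - -10 \right)} = -15374 - \left(-19 + 2 \left(4 - -10\right)^{2}\right) = -15374 - \left(-19 + 2 \left(4 + 10\right)^{2}\right) = -15374 - \left(-19 + 2 \cdot 14^{2}\right) = -15374 - \left(-19 + 2 \cdot 196\right) = -15374 - \left(-19 + 392\right) = -15374 - 373 = -15747$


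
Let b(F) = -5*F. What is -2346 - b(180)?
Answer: -1446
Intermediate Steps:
-2346 - b(180) = -2346 - (-5)*180 = -2346 - 1*(-900) = -2346 + 900 = -1446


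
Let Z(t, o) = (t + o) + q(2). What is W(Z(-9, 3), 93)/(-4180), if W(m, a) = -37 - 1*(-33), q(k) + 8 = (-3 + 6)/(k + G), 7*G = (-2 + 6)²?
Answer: 1/1045 ≈ 0.00095694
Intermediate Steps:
G = 16/7 (G = (-2 + 6)²/7 = (⅐)*4² = (⅐)*16 = 16/7 ≈ 2.2857)
q(k) = -8 + 3/(16/7 + k) (q(k) = -8 + (-3 + 6)/(k + 16/7) = -8 + 3/(16/7 + k))
Z(t, o) = -73/10 + o + t (Z(t, o) = (t + o) + (-107 - 56*2)/(16 + 7*2) = (o + t) + (-107 - 112)/(16 + 14) = (o + t) - 219/30 = (o + t) + (1/30)*(-219) = (o + t) - 73/10 = -73/10 + o + t)
W(m, a) = -4 (W(m, a) = -37 + 33 = -4)
W(Z(-9, 3), 93)/(-4180) = -4/(-4180) = -4*(-1/4180) = 1/1045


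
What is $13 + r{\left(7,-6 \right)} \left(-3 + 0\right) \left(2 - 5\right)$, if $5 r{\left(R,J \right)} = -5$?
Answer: $4$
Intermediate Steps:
$r{\left(R,J \right)} = -1$ ($r{\left(R,J \right)} = \frac{1}{5} \left(-5\right) = -1$)
$13 + r{\left(7,-6 \right)} \left(-3 + 0\right) \left(2 - 5\right) = 13 - \left(-3 + 0\right) \left(2 - 5\right) = 13 - \left(-3\right) \left(-3\right) = 13 - 9 = 4$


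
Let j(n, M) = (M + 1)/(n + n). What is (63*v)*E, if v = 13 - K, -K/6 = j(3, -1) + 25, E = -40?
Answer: -410760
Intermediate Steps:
j(n, M) = (1 + M)/(2*n) (j(n, M) = (1 + M)/((2*n)) = (1 + M)*(1/(2*n)) = (1 + M)/(2*n))
K = -150 (K = -6*((1/2)*(1 - 1)/3 + 25) = -6*((1/2)*(1/3)*0 + 25) = -6*(0 + 25) = -6*25 = -150)
v = 163 (v = 13 - 1*(-150) = 13 + 150 = 163)
(63*v)*E = (63*163)*(-40) = 10269*(-40) = -410760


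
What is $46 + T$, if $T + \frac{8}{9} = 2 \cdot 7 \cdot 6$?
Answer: $\frac{1162}{9} \approx 129.11$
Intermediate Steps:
$T = \frac{748}{9}$ ($T = - \frac{8}{9} + 2 \cdot 7 \cdot 6 = - \frac{8}{9} + 14 \cdot 6 = - \frac{8}{9} + 84 = \frac{748}{9} \approx 83.111$)
$46 + T = 46 + \frac{748}{9} = \frac{1162}{9}$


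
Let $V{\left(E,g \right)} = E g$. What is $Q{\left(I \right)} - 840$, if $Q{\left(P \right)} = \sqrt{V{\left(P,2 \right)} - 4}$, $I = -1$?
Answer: $-840 + i \sqrt{6} \approx -840.0 + 2.4495 i$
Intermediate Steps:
$Q{\left(P \right)} = \sqrt{-4 + 2 P}$ ($Q{\left(P \right)} = \sqrt{P 2 - 4} = \sqrt{2 P - 4} = \sqrt{-4 + 2 P}$)
$Q{\left(I \right)} - 840 = \sqrt{-4 + 2 \left(-1\right)} - 840 = \sqrt{-4 - 2} - 840 = \sqrt{-6} - 840 = i \sqrt{6} - 840 = -840 + i \sqrt{6}$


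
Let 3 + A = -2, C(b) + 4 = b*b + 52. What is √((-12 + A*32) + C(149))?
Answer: 3*√2453 ≈ 148.58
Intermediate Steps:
C(b) = 48 + b² (C(b) = -4 + (b*b + 52) = -4 + (b² + 52) = -4 + (52 + b²) = 48 + b²)
A = -5 (A = -3 - 2 = -5)
√((-12 + A*32) + C(149)) = √((-12 - 5*32) + (48 + 149²)) = √((-12 - 160) + (48 + 22201)) = √(-172 + 22249) = √22077 = 3*√2453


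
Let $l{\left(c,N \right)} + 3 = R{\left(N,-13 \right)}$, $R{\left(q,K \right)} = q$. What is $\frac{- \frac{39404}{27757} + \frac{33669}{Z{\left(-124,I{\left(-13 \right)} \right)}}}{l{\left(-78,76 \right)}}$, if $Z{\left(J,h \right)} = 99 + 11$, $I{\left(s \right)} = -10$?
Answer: $\frac{930215993}{222888710} \approx 4.1735$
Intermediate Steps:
$l{\left(c,N \right)} = -3 + N$
$Z{\left(J,h \right)} = 110$
$\frac{- \frac{39404}{27757} + \frac{33669}{Z{\left(-124,I{\left(-13 \right)} \right)}}}{l{\left(-78,76 \right)}} = \frac{- \frac{39404}{27757} + \frac{33669}{110}}{-3 + 76} = \frac{\left(-39404\right) \frac{1}{27757} + 33669 \cdot \frac{1}{110}}{73} = \left(- \frac{39404}{27757} + \frac{33669}{110}\right) \frac{1}{73} = \frac{930215993}{3053270} \cdot \frac{1}{73} = \frac{930215993}{222888710}$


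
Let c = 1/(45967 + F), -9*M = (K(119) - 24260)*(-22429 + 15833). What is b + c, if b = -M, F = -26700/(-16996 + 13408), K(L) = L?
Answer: 729629354881193/41239074 ≈ 1.7693e+7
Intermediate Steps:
M = -53078012/3 (M = -(119 - 24260)*(-22429 + 15833)/9 = -(-8047)*(-6596)/3 = -⅑*159234036 = -53078012/3 ≈ -1.7693e+7)
F = 2225/299 (F = -26700/(-3588) = -26700*(-1/3588) = 2225/299 ≈ 7.4415)
c = 299/13746358 (c = 1/(45967 + 2225/299) = 1/(13746358/299) = 299/13746358 ≈ 2.1751e-5)
b = 53078012/3 (b = -1*(-53078012/3) = 53078012/3 ≈ 1.7693e+7)
b + c = 53078012/3 + 299/13746358 = 729629354881193/41239074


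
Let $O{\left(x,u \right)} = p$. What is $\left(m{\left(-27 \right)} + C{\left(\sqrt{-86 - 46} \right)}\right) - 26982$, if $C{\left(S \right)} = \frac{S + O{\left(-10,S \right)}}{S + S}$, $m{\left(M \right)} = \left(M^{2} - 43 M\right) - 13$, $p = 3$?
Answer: $- \frac{50209}{2} - \frac{i \sqrt{33}}{44} \approx -25105.0 - 0.13056 i$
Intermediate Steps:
$O{\left(x,u \right)} = 3$
$m{\left(M \right)} = -13 + M^{2} - 43 M$
$C{\left(S \right)} = \frac{3 + S}{2 S}$ ($C{\left(S \right)} = \frac{S + 3}{S + S} = \frac{3 + S}{2 S}$)
$\left(m{\left(-27 \right)} + C{\left(\sqrt{-86 - 46} \right)}\right) - 26982 = \left(\left(-13 + \left(-27\right)^{2} - -1161\right) + \frac{3 + \sqrt{-86 - 46}}{2 \sqrt{-86 - 46}}\right) - 26982 = \left(\left(-13 + 729 + 1161\right) + \frac{3 + \sqrt{-132}}{2 \sqrt{-132}}\right) - 26982 = \left(1877 + \frac{3 + 2 i \sqrt{33}}{2 \cdot 2 i \sqrt{33}}\right) - 26982 = \left(1877 + \frac{- \frac{i \sqrt{33}}{66} \left(3 + 2 i \sqrt{33}\right)}{2}\right) - 26982 = \left(1877 - \frac{i \sqrt{33} \left(3 + 2 i \sqrt{33}\right)}{132}\right) - 26982 = -25105 - \frac{i \sqrt{33} \left(3 + 2 i \sqrt{33}\right)}{132}$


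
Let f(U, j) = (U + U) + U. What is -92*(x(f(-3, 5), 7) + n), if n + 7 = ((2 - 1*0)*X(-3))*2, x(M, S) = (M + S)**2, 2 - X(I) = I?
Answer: -1564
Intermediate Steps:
X(I) = 2 - I
f(U, j) = 3*U (f(U, j) = 2*U + U = 3*U)
n = 13 (n = -7 + ((2 - 1*0)*(2 - 1*(-3)))*2 = -7 + ((2 + 0)*(2 + 3))*2 = -7 + (2*5)*2 = -7 + 10*2 = -7 + 20 = 13)
-92*(x(f(-3, 5), 7) + n) = -92*((3*(-3) + 7)**2 + 13) = -92*((-9 + 7)**2 + 13) = -92*((-2)**2 + 13) = -92*(4 + 13) = -92*17 = -1564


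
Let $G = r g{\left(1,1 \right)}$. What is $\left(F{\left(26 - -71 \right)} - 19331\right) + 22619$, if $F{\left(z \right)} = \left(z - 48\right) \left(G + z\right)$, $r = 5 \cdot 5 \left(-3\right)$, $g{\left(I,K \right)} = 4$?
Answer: $-6659$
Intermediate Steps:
$r = -75$ ($r = 25 \left(-3\right) = -75$)
$G = -300$ ($G = \left(-75\right) 4 = -300$)
$F{\left(z \right)} = \left(-300 + z\right) \left(-48 + z\right)$ ($F{\left(z \right)} = \left(z - 48\right) \left(-300 + z\right) = \left(-48 + z\right) \left(-300 + z\right) = \left(-300 + z\right) \left(-48 + z\right)$)
$\left(F{\left(26 - -71 \right)} - 19331\right) + 22619 = \left(\left(14400 + \left(26 - -71\right)^{2} - 348 \left(26 - -71\right)\right) - 19331\right) + 22619 = \left(\left(14400 + \left(26 + 71\right)^{2} - 348 \left(26 + 71\right)\right) - 19331\right) + 22619 = \left(\left(14400 + 97^{2} - 33756\right) - 19331\right) + 22619 = \left(\left(14400 + 9409 - 33756\right) - 19331\right) + 22619 = \left(-9947 - 19331\right) + 22619 = -29278 + 22619 = -6659$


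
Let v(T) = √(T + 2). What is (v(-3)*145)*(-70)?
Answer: -10150*I ≈ -10150.0*I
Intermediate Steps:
v(T) = √(2 + T)
(v(-3)*145)*(-70) = (√(2 - 3)*145)*(-70) = (√(-1)*145)*(-70) = (I*145)*(-70) = (145*I)*(-70) = -10150*I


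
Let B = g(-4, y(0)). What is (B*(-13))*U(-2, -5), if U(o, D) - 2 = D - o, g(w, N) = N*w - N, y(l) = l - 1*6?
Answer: 390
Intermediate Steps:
y(l) = -6 + l (y(l) = l - 6 = -6 + l)
g(w, N) = -N + N*w
B = 30 (B = (-6 + 0)*(-1 - 4) = -6*(-5) = 30)
U(o, D) = 2 + D - o (U(o, D) = 2 + (D - o) = 2 + D - o)
(B*(-13))*U(-2, -5) = (30*(-13))*(2 - 5 - 1*(-2)) = -390*(2 - 5 + 2) = -390*(-1) = 390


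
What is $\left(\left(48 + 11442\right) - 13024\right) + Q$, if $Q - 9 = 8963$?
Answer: $7438$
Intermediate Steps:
$Q = 8972$ ($Q = 9 + 8963 = 8972$)
$\left(\left(48 + 11442\right) - 13024\right) + Q = \left(\left(48 + 11442\right) - 13024\right) + 8972 = \left(11490 - 13024\right) + 8972 = -1534 + 8972 = 7438$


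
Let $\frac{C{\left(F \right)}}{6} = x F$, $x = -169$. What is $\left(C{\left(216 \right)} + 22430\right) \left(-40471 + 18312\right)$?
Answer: $4356326446$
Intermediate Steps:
$C{\left(F \right)} = - 1014 F$ ($C{\left(F \right)} = 6 \left(- 169 F\right) = - 1014 F$)
$\left(C{\left(216 \right)} + 22430\right) \left(-40471 + 18312\right) = \left(\left(-1014\right) 216 + 22430\right) \left(-40471 + 18312\right) = \left(-219024 + 22430\right) \left(-22159\right) = \left(-196594\right) \left(-22159\right) = 4356326446$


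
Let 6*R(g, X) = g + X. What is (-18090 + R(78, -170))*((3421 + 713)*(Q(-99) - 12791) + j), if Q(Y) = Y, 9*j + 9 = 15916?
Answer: 26048293322828/27 ≈ 9.6475e+11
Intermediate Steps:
j = 15907/9 (j = -1 + (⅑)*15916 = -1 + 15916/9 = 15907/9 ≈ 1767.4)
R(g, X) = X/6 + g/6 (R(g, X) = (g + X)/6 = (X + g)/6 = X/6 + g/6)
(-18090 + R(78, -170))*((3421 + 713)*(Q(-99) - 12791) + j) = (-18090 + ((⅙)*(-170) + (⅙)*78))*((3421 + 713)*(-99 - 12791) + 15907/9) = (-18090 + (-85/3 + 13))*(4134*(-12890) + 15907/9) = (-18090 - 46/3)*(-53287260 + 15907/9) = -54316/3*(-479569433/9) = 26048293322828/27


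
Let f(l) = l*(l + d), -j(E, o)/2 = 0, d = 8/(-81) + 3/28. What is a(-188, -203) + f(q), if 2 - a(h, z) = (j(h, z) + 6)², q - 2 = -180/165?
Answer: -4550831/137214 ≈ -33.166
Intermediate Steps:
d = 19/2268 (d = 8*(-1/81) + 3*(1/28) = -8/81 + 3/28 = 19/2268 ≈ 0.0083774)
j(E, o) = 0 (j(E, o) = -2*0 = 0)
q = 10/11 (q = 2 - 180/165 = 2 - 180*1/165 = 2 - 12/11 = 10/11 ≈ 0.90909)
a(h, z) = -34 (a(h, z) = 2 - (0 + 6)² = 2 - 1*6² = 2 - 1*36 = 2 - 36 = -34)
f(l) = l*(19/2268 + l) (f(l) = l*(l + 19/2268) = l*(19/2268 + l))
a(-188, -203) + f(q) = -34 + (1/2268)*(10/11)*(19 + 2268*(10/11)) = -34 + (1/2268)*(10/11)*(19 + 22680/11) = -34 + (1/2268)*(10/11)*(22889/11) = -34 + 114445/137214 = -4550831/137214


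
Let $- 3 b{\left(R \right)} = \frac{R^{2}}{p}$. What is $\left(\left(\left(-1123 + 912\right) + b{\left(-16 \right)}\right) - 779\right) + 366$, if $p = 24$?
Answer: $- \frac{5648}{9} \approx -627.56$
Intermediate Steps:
$b{\left(R \right)} = - \frac{R^{2}}{72}$ ($b{\left(R \right)} = - \frac{\frac{1}{24} R^{2}}{3} = - \frac{R^{2}}{72}$)
$\left(\left(\left(-1123 + 912\right) + b{\left(-16 \right)}\right) - 779\right) + 366 = \left(\left(\left(-1123 + 912\right) - \frac{\left(-16\right)^{2}}{72}\right) - 779\right) + 366 = \left(\left(-211 - \frac{32}{9}\right) - 779\right) + 366 = \left(- \frac{1931}{9} - 779\right) + 366 = - \frac{8942}{9} + 366 = - \frac{5648}{9}$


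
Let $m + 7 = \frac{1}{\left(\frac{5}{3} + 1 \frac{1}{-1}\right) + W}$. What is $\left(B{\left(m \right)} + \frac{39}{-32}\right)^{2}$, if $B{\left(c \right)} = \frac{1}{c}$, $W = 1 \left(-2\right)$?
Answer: $\frac{1787569}{984064} \approx 1.8165$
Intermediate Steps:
$W = -2$
$m = - \frac{31}{4}$ ($m = -7 + \frac{1}{\left(\frac{5}{3} + 1 \frac{1}{-1}\right) - 2} = -7 + \frac{1}{\left(5 \cdot \frac{1}{3} + 1 \left(-1\right)\right) - 2} = -7 + \frac{1}{\left(\frac{5}{3} - 1\right) - 2} = -7 + \frac{1}{\frac{2}{3} - 2} = -7 + \frac{1}{- \frac{4}{3}} = -7 - \frac{3}{4} = - \frac{31}{4} \approx -7.75$)
$\left(B{\left(m \right)} + \frac{39}{-32}\right)^{2} = \left(\frac{1}{- \frac{31}{4}} + \frac{39}{-32}\right)^{2} = \left(- \frac{4}{31} + 39 \left(- \frac{1}{32}\right)\right)^{2} = \left(- \frac{4}{31} - \frac{39}{32}\right)^{2} = \left(- \frac{1337}{992}\right)^{2} = \frac{1787569}{984064}$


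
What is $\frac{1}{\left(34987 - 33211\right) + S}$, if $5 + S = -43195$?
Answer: $- \frac{1}{41424} \approx -2.4141 \cdot 10^{-5}$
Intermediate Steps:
$S = -43200$ ($S = -5 - 43195 = -43200$)
$\frac{1}{\left(34987 - 33211\right) + S} = \frac{1}{\left(34987 - 33211\right) - 43200} = \frac{1}{1776 - 43200} = \frac{1}{-41424} = - \frac{1}{41424}$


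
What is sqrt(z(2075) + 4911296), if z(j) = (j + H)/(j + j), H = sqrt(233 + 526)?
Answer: sqrt(3383392158850 + 166*sqrt(759))/830 ≈ 2216.1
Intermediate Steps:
H = sqrt(759) ≈ 27.550
z(j) = (j + sqrt(759))/(2*j) (z(j) = (j + sqrt(759))/(j + j) = (j + sqrt(759))/((2*j)) = (j + sqrt(759))*(1/(2*j)) = (j + sqrt(759))/(2*j))
sqrt(z(2075) + 4911296) = sqrt((1/2)*(2075 + sqrt(759))/2075 + 4911296) = sqrt((1/2)*(1/2075)*(2075 + sqrt(759)) + 4911296) = sqrt((1/2 + sqrt(759)/4150) + 4911296) = sqrt(9822593/2 + sqrt(759)/4150)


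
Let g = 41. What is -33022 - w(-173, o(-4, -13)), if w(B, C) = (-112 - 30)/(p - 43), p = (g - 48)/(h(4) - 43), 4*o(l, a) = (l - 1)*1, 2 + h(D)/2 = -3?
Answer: -528405/16 ≈ -33025.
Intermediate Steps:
h(D) = -10 (h(D) = -4 + 2*(-3) = -4 - 6 = -10)
o(l, a) = -¼ + l/4 (o(l, a) = ((l - 1)*1)/4 = ((-1 + l)*1)/4 = (-1 + l)/4 = -¼ + l/4)
p = 7/53 (p = (41 - 48)/(-10 - 43) = -7/(-53) = -7*(-1/53) = 7/53 ≈ 0.13208)
w(B, C) = 53/16 (w(B, C) = (-112 - 30)/(7/53 - 43) = -142/(-2272/53) = -142*(-53/2272) = 53/16)
-33022 - w(-173, o(-4, -13)) = -33022 - 1*53/16 = -33022 - 53/16 = -528405/16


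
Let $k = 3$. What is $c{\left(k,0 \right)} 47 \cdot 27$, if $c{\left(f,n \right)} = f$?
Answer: $3807$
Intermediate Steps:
$c{\left(k,0 \right)} 47 \cdot 27 = 3 \cdot 47 \cdot 27 = 141 \cdot 27 = 3807$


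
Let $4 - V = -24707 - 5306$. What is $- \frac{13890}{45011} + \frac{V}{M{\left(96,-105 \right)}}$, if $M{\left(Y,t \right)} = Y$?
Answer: $\frac{1349761747}{4321056} \approx 312.37$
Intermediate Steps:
$V = 30017$ ($V = 4 - \left(-24707 - 5306\right) = 4 - -30013 = 4 + 30013 = 30017$)
$- \frac{13890}{45011} + \frac{V}{M{\left(96,-105 \right)}} = - \frac{13890}{45011} + \frac{30017}{96} = \frac{1349761747}{4321056}$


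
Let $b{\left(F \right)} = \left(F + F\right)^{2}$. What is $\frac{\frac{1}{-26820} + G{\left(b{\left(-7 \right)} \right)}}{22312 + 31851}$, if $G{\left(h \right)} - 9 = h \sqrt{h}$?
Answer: $\frac{73835459}{1452651660} \approx 0.050828$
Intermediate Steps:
$b{\left(F \right)} = 4 F^{2}$ ($b{\left(F \right)} = \left(2 F\right)^{2} = 4 F^{2}$)
$G{\left(h \right)} = 9 + h^{\frac{3}{2}}$ ($G{\left(h \right)} = 9 + h \sqrt{h} = 9 + h^{\frac{3}{2}}$)
$\frac{\frac{1}{-26820} + G{\left(b{\left(-7 \right)} \right)}}{22312 + 31851} = \frac{\frac{1}{-26820} + \left(9 + \left(4 \left(-7\right)^{2}\right)^{\frac{3}{2}}\right)}{22312 + 31851} = \frac{- \frac{1}{26820} + \left(9 + \left(4 \cdot 49\right)^{\frac{3}{2}}\right)}{54163} = \left(- \frac{1}{26820} + \left(9 + 196^{\frac{3}{2}}\right)\right) \frac{1}{54163} = \left(- \frac{1}{26820} + \left(9 + 2744\right)\right) \frac{1}{54163} = \left(- \frac{1}{26820} + 2753\right) \frac{1}{54163} = \frac{73835459}{26820} \cdot \frac{1}{54163} = \frac{73835459}{1452651660}$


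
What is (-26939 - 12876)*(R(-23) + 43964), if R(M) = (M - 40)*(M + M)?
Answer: -1865810530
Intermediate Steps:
R(M) = 2*M*(-40 + M) (R(M) = (-40 + M)*(2*M) = 2*M*(-40 + M))
(-26939 - 12876)*(R(-23) + 43964) = (-26939 - 12876)*(2*(-23)*(-40 - 23) + 43964) = -39815*(2*(-23)*(-63) + 43964) = -39815*(2898 + 43964) = -39815*46862 = -1865810530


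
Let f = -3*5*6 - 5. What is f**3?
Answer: -857375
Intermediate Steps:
f = -95 (f = -15*6 - 5 = -90 - 5 = -95)
f**3 = (-95)**3 = -857375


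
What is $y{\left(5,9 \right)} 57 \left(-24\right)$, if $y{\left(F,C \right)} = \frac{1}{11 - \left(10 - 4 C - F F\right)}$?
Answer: $- \frac{684}{31} \approx -22.065$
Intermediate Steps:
$y{\left(F,C \right)} = \frac{1}{1 + F^{2} + 4 C}$ ($y{\left(F,C \right)} = \frac{1}{11 - \left(10 - F^{2} - 4 C\right)} = \frac{1}{11 + \left(-10 + F^{2} + 4 C\right)} = \frac{1}{1 + F^{2} + 4 C}$)
$y{\left(5,9 \right)} 57 \left(-24\right) = \frac{1}{1 + 5^{2} + 4 \cdot 9} \cdot 57 \left(-24\right) = \frac{1}{1 + 25 + 36} \cdot 57 \left(-24\right) = \frac{1}{62} \cdot 57 \left(-24\right) = \frac{57}{62} \left(-24\right) = - \frac{684}{31}$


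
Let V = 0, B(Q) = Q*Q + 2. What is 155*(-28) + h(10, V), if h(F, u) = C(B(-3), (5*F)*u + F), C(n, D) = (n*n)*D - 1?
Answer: -3131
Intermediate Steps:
B(Q) = 2 + Q**2 (B(Q) = Q**2 + 2 = 2 + Q**2)
C(n, D) = -1 + D*n**2 (C(n, D) = n**2*D - 1 = D*n**2 - 1 = -1 + D*n**2)
h(F, u) = -1 + 121*F + 605*F*u (h(F, u) = -1 + ((5*F)*u + F)*(2 + (-3)**2)**2 = -1 + (5*F*u + F)*(2 + 9)**2 = -1 + (F + 5*F*u)*11**2 = -1 + (F + 5*F*u)*121 = -1 + (121*F + 605*F*u) = -1 + 121*F + 605*F*u)
155*(-28) + h(10, V) = 155*(-28) + (-1 + 121*10*(1 + 5*0)) = -4340 + (-1 + 121*10*(1 + 0)) = -4340 + (-1 + 121*10*1) = -4340 + (-1 + 1210) = -4340 + 1209 = -3131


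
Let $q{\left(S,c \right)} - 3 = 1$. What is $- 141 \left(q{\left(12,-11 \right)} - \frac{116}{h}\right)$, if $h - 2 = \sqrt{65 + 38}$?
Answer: $- \frac{29516}{33} + \frac{5452 \sqrt{103}}{33} \approx 782.3$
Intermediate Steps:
$q{\left(S,c \right)} = 4$ ($q{\left(S,c \right)} = 3 + 1 = 4$)
$h = 2 + \sqrt{103}$ ($h = 2 + \sqrt{65 + 38} = 2 + \sqrt{103} \approx 12.149$)
$- 141 \left(q{\left(12,-11 \right)} - \frac{116}{h}\right) = - 141 \left(4 - \frac{116}{2 + \sqrt{103}}\right) = -564 + \frac{16356}{2 + \sqrt{103}}$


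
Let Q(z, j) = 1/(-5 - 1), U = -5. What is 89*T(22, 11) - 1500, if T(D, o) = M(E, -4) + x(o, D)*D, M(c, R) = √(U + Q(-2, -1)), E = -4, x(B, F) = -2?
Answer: -5416 + 89*I*√186/6 ≈ -5416.0 + 202.3*I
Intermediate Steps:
Q(z, j) = -⅙ (Q(z, j) = 1/(-6) = -⅙)
M(c, R) = I*√186/6 (M(c, R) = √(-5 - ⅙) = √(-31/6) = I*√186/6)
T(D, o) = -2*D + I*√186/6 (T(D, o) = I*√186/6 - 2*D = -2*D + I*√186/6)
89*T(22, 11) - 1500 = 89*(-2*22 + I*√186/6) - 1500 = 89*(-44 + I*√186/6) - 1500 = (-3916 + 89*I*√186/6) - 1500 = -5416 + 89*I*√186/6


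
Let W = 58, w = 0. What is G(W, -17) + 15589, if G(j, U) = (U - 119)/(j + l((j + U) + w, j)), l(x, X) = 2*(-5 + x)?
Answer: 1013217/65 ≈ 15588.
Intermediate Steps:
l(x, X) = -10 + 2*x
G(j, U) = (-119 + U)/(-10 + 2*U + 3*j) (G(j, U) = (U - 119)/(j + (-10 + 2*((j + U) + 0))) = (-119 + U)/(j + (-10 + 2*((U + j) + 0))) = (-119 + U)/(j + (-10 + 2*(U + j))) = (-119 + U)/(j + (-10 + (2*U + 2*j))) = (-119 + U)/(j + (-10 + 2*U + 2*j)) = (-119 + U)/(-10 + 2*U + 3*j))
G(W, -17) + 15589 = (-119 - 17)/(-10 + 2*(-17) + 3*58) + 15589 = -136/(-10 - 34 + 174) + 15589 = -136/130 + 15589 = (1/130)*(-136) + 15589 = -68/65 + 15589 = 1013217/65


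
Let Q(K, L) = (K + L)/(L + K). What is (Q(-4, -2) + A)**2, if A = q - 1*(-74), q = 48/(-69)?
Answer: 2920681/529 ≈ 5521.1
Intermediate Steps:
q = -16/23 (q = 48*(-1/69) = -16/23 ≈ -0.69565)
Q(K, L) = 1 (Q(K, L) = (K + L)/(K + L) = 1)
A = 1686/23 (A = -16/23 - 1*(-74) = -16/23 + 74 = 1686/23 ≈ 73.304)
(Q(-4, -2) + A)**2 = (1 + 1686/23)**2 = (1709/23)**2 = 2920681/529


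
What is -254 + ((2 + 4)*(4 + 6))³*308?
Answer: 66527746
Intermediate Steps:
-254 + ((2 + 4)*(4 + 6))³*308 = -254 + (6*10)³*308 = -254 + 60³*308 = -254 + 216000*308 = -254 + 66528000 = 66527746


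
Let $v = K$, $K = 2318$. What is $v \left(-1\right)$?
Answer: $-2318$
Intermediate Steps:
$v = 2318$
$v \left(-1\right) = 2318 \left(-1\right) = -2318$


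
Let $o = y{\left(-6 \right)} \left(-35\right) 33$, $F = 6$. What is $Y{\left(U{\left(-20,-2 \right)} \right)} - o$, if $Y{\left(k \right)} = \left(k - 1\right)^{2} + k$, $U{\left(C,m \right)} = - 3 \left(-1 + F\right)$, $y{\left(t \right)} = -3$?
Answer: $-3224$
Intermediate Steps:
$U{\left(C,m \right)} = -15$ ($U{\left(C,m \right)} = - 3 \left(-1 + 6\right) = \left(-3\right) 5 = -15$)
$Y{\left(k \right)} = k + \left(-1 + k\right)^{2}$ ($Y{\left(k \right)} = \left(-1 + k\right)^{2} + k = k + \left(-1 + k\right)^{2}$)
$o = 3465$ ($o = \left(-3\right) \left(-35\right) 33 = 105 \cdot 33 = 3465$)
$Y{\left(U{\left(-20,-2 \right)} \right)} - o = \left(-15 + \left(-1 - 15\right)^{2}\right) - 3465 = \left(-15 + \left(-16\right)^{2}\right) - 3465 = \left(-15 + 256\right) - 3465 = 241 - 3465 = -3224$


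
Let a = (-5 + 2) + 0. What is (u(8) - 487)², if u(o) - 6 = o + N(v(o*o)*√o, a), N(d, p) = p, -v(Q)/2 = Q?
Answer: 226576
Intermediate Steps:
v(Q) = -2*Q
a = -3 (a = -3 + 0 = -3)
u(o) = 3 + o (u(o) = 6 + (o - 3) = 6 + (-3 + o) = 3 + o)
(u(8) - 487)² = ((3 + 8) - 487)² = (11 - 487)² = (-476)² = 226576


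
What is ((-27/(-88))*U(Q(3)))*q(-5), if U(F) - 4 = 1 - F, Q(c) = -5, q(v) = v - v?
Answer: 0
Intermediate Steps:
q(v) = 0
U(F) = 5 - F (U(F) = 4 + (1 - F) = 5 - F)
((-27/(-88))*U(Q(3)))*q(-5) = ((-27/(-88))*(5 - 1*(-5)))*0 = ((-27*(-1/88))*(5 + 5))*0 = ((27/88)*10)*0 = (135/44)*0 = 0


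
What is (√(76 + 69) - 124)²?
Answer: (124 - √145)² ≈ 12535.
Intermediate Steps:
(√(76 + 69) - 124)² = (√145 - 124)² = (-124 + √145)²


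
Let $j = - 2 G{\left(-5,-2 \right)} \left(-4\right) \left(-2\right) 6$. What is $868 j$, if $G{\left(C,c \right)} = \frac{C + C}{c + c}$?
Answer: $-208320$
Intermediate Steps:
$G{\left(C,c \right)} = \frac{C}{c}$ ($G{\left(C,c \right)} = \frac{2 C}{2 c} = 2 C \frac{1}{2 c} = \frac{C}{c}$)
$j = -240$ ($j = - 2 \left(- \frac{5}{-2}\right) \left(-4\right) \left(-2\right) 6 = - 2 \left(\left(-5\right) \left(- \frac{1}{2}\right)\right) 8 \cdot 6 = \left(-2\right) \frac{5}{2} \cdot 48 = \left(-5\right) 48 = -240$)
$868 j = 868 \left(-240\right) = -208320$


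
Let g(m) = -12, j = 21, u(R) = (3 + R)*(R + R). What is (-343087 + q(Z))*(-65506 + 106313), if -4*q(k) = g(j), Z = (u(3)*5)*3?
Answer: -14000228788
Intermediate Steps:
u(R) = 2*R*(3 + R) (u(R) = (3 + R)*(2*R) = 2*R*(3 + R))
Z = 540 (Z = ((2*3*(3 + 3))*5)*3 = ((2*3*6)*5)*3 = (36*5)*3 = 180*3 = 540)
q(k) = 3 (q(k) = -¼*(-12) = 3)
(-343087 + q(Z))*(-65506 + 106313) = (-343087 + 3)*(-65506 + 106313) = -343084*40807 = -14000228788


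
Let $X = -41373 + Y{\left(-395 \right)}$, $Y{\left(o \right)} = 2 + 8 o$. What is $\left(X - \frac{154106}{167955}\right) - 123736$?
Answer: $- \frac{28261438091}{167955} \approx -1.6827 \cdot 10^{5}$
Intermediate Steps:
$X = -44531$ ($X = -41373 + \left(2 + 8 \left(-395\right)\right) = -41373 + \left(2 - 3160\right) = -41373 - 3158 = -44531$)
$\left(X - \frac{154106}{167955}\right) - 123736 = \left(-44531 - \frac{154106}{167955}\right) - 123736 = - \frac{7479358211}{167955} - 123736 = - \frac{28261438091}{167955}$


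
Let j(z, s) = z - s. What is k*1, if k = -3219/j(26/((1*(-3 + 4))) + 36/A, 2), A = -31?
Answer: -33263/236 ≈ -140.94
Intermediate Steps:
k = -33263/236 (k = -3219/((26/((1*(-3 + 4))) + 36/(-31)) - 1*2) = -3219/((26/((1*1)) + 36*(-1/31)) - 2) = -3219/((26/1 - 36/31) - 2) = -3219/((26*1 - 36/31) - 2) = -3219/((26 - 36/31) - 2) = -3219/(770/31 - 2) = -3219/708/31 = -3219*31/708 = -33263/236 ≈ -140.94)
k*1 = -33263/236*1 = -33263/236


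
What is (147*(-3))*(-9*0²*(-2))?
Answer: 0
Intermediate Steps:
(147*(-3))*(-9*0²*(-2)) = -(-3969)*0*(-2) = -(-3969)*0 = -441*0 = 0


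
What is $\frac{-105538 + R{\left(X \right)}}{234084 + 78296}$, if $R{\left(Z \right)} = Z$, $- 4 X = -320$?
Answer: $- \frac{52729}{156190} \approx -0.33759$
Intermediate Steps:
$X = 80$ ($X = \left(- \frac{1}{4}\right) \left(-320\right) = 80$)
$\frac{-105538 + R{\left(X \right)}}{234084 + 78296} = \frac{-105538 + 80}{234084 + 78296} = - \frac{105458}{312380} = \left(-105458\right) \frac{1}{312380} = - \frac{52729}{156190}$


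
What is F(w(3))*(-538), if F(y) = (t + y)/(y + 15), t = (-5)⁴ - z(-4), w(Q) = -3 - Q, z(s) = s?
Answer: -335174/9 ≈ -37242.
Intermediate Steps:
t = 629 (t = (-5)⁴ - 1*(-4) = 625 + 4 = 629)
F(y) = (629 + y)/(15 + y) (F(y) = (629 + y)/(y + 15) = (629 + y)/(15 + y))
F(w(3))*(-538) = ((629 + (-3 - 1*3))/(15 + (-3 - 1*3)))*(-538) = ((629 + (-3 - 3))/(15 + (-3 - 3)))*(-538) = ((629 - 6)/(15 - 6))*(-538) = (623/9)*(-538) = -335174/9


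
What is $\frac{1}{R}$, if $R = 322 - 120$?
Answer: $\frac{1}{202} \approx 0.0049505$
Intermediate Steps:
$R = 202$
$\frac{1}{R} = \frac{1}{202}$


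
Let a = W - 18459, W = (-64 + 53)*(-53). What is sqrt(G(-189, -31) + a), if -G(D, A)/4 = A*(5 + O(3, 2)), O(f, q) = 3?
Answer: 6*I*sqrt(469) ≈ 129.94*I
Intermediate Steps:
W = 583 (W = -11*(-53) = 583)
G(D, A) = -32*A (G(D, A) = -4*A*(5 + 3) = -4*A*8 = -32*A)
a = -17876 (a = 583 - 18459 = -17876)
sqrt(G(-189, -31) + a) = sqrt(-32*(-31) - 17876) = sqrt(992 - 17876) = sqrt(-16884) = 6*I*sqrt(469)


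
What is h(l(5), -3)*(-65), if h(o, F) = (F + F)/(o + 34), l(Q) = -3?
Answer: 390/31 ≈ 12.581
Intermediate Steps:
h(o, F) = 2*F/(34 + o) (h(o, F) = (2*F)/(34 + o) = 2*F/(34 + o))
h(l(5), -3)*(-65) = (2*(-3)/(34 - 3))*(-65) = (2*(-3)/31)*(-65) = (2*(-3)*(1/31))*(-65) = -6/31*(-65) = 390/31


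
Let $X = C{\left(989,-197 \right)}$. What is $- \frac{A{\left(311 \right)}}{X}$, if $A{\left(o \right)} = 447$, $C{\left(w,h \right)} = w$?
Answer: $- \frac{447}{989} \approx -0.45197$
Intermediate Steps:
$X = 989$
$- \frac{A{\left(311 \right)}}{X} = - \frac{447}{989}$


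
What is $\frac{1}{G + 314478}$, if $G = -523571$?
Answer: $- \frac{1}{209093} \approx -4.7826 \cdot 10^{-6}$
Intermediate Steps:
$\frac{1}{G + 314478} = \frac{1}{-523571 + 314478} = \frac{1}{-209093} = - \frac{1}{209093}$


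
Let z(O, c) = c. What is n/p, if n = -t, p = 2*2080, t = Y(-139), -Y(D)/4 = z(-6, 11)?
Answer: 11/1040 ≈ 0.010577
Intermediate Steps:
Y(D) = -44 (Y(D) = -4*11 = -44)
t = -44
p = 4160
n = 44 (n = -1*(-44) = 44)
n/p = 44/4160 = 44*(1/4160) = 11/1040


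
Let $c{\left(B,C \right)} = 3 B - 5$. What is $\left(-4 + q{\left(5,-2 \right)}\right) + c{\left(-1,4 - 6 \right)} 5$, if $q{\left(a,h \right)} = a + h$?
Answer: $-41$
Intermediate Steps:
$c{\left(B,C \right)} = -5 + 3 B$
$\left(-4 + q{\left(5,-2 \right)}\right) + c{\left(-1,4 - 6 \right)} 5 = \left(-4 + \left(5 - 2\right)\right) + \left(-5 + 3 \left(-1\right)\right) 5 = \left(-4 + 3\right) + \left(-5 - 3\right) 5 = -1 - 40 = -41$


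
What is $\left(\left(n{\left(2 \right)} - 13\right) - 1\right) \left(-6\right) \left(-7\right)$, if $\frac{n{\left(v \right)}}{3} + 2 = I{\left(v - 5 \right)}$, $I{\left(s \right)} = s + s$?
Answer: $-1596$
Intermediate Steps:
$I{\left(s \right)} = 2 s$
$n{\left(v \right)} = -36 + 6 v$ ($n{\left(v \right)} = -6 + 3 \cdot 2 \left(v - 5\right) = -6 + 3 \cdot 2 \left(-5 + v\right) = -6 + 3 \left(-10 + 2 v\right) = -6 + \left(-30 + 6 v\right) = -36 + 6 v$)
$\left(\left(n{\left(2 \right)} - 13\right) - 1\right) \left(-6\right) \left(-7\right) = \left(\left(\left(-36 + 6 \cdot 2\right) - 13\right) - 1\right) \left(-6\right) \left(-7\right) = \left(\left(\left(-36 + 12\right) - 13\right) - 1\right) \left(-6\right) \left(-7\right) = \left(\left(-24 - 13\right) - 1\right) \left(-6\right) \left(-7\right) = \left(-37 - 1\right) \left(-6\right) \left(-7\right) = \left(-38\right) \left(-6\right) \left(-7\right) = 228 \left(-7\right) = -1596$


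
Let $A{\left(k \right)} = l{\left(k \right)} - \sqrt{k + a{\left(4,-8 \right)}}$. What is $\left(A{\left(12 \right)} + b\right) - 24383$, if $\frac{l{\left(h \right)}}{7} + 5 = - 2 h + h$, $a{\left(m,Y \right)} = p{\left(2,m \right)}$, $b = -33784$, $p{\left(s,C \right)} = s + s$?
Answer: $-58290$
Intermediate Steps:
$p{\left(s,C \right)} = 2 s$
$a{\left(m,Y \right)} = 4$ ($a{\left(m,Y \right)} = 2 \cdot 2 = 4$)
$l{\left(h \right)} = -35 - 7 h$ ($l{\left(h \right)} = -35 + 7 \left(- 2 h + h\right) = -35 + 7 \left(- h\right) = -35 - 7 h$)
$A{\left(k \right)} = -35 - \sqrt{4 + k} - 7 k$ ($A{\left(k \right)} = \left(-35 - 7 k\right) - \sqrt{k + 4} = \left(-35 - 7 k\right) - \sqrt{4 + k} = -35 - \sqrt{4 + k} - 7 k$)
$\left(A{\left(12 \right)} + b\right) - 24383 = \left(\left(-35 - \sqrt{4 + 12} - 84\right) - 33784\right) - 24383 = \left(\left(-35 - \sqrt{16} - 84\right) - 33784\right) - 24383 = \left(\left(-35 - 4 - 84\right) - 33784\right) - 24383 = \left(-123 - 33784\right) - 24383 = -33907 - 24383 = -58290$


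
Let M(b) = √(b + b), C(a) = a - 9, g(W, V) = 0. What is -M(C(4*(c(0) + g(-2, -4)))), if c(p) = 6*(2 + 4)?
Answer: -3*√30 ≈ -16.432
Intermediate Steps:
c(p) = 36 (c(p) = 6*6 = 36)
C(a) = -9 + a
M(b) = √2*√b (M(b) = √(2*b) = √2*√b)
-M(C(4*(c(0) + g(-2, -4)))) = -√2*√(-9 + 4*(36 + 0)) = -√2*√(-9 + 4*36) = -√2*√(-9 + 144) = -√2*√135 = -√2*3*√15 = -3*√30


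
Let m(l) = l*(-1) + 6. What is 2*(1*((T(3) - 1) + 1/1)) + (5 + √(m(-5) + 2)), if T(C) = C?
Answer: 11 + √13 ≈ 14.606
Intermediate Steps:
m(l) = 6 - l (m(l) = -l + 6 = 6 - l)
2*(1*((T(3) - 1) + 1/1)) + (5 + √(m(-5) + 2)) = 2*(1*((3 - 1) + 1/1)) + (5 + √((6 - 1*(-5)) + 2)) = 2*(1*(2 + 1)) + (5 + √((6 + 5) + 2)) = 2*(1*3) + (5 + √(11 + 2)) = 2*3 + (5 + √13) = 6 + (5 + √13) = 11 + √13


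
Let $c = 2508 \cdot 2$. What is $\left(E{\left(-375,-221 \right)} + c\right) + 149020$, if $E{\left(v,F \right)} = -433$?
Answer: $153603$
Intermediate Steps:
$c = 5016$
$\left(E{\left(-375,-221 \right)} + c\right) + 149020 = \left(-433 + 5016\right) + 149020 = 4583 + 149020 = 153603$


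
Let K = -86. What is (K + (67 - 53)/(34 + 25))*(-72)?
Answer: 364320/59 ≈ 6174.9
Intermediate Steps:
(K + (67 - 53)/(34 + 25))*(-72) = (-86 + (67 - 53)/(34 + 25))*(-72) = (-86 + 14/59)*(-72) = -5060/59*(-72) = 364320/59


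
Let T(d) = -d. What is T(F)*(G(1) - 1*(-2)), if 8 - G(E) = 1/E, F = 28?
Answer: -252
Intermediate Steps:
G(E) = 8 - 1/E
T(F)*(G(1) - 1*(-2)) = (-1*28)*((8 - 1/1) - 1*(-2)) = -28*((8 - 1*1) + 2) = -28*((8 - 1) + 2) = -28*(7 + 2) = -28*9 = -252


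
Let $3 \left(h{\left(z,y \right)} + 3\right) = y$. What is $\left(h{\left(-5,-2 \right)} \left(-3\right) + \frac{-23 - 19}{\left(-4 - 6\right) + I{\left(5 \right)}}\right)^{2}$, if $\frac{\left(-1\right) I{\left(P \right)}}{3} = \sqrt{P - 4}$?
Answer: $\frac{34225}{169} \approx 202.51$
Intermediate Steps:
$h{\left(z,y \right)} = -3 + \frac{y}{3}$
$I{\left(P \right)} = - 3 \sqrt{-4 + P}$ ($I{\left(P \right)} = - 3 \sqrt{P - 4} = - 3 \sqrt{-4 + P}$)
$\left(h{\left(-5,-2 \right)} \left(-3\right) + \frac{-23 - 19}{\left(-4 - 6\right) + I{\left(5 \right)}}\right)^{2} = \left(\left(-3 + \frac{1}{3} \left(-2\right)\right) \left(-3\right) + \frac{-23 - 19}{\left(-4 - 6\right) - 3 \sqrt{-4 + 5}}\right)^{2} = \left(\left(-3 - \frac{2}{3}\right) \left(-3\right) - \frac{42}{\left(-4 - 6\right) - 3 \sqrt{1}}\right)^{2} = \left(\left(- \frac{11}{3}\right) \left(-3\right) - \frac{42}{-10 - 3}\right)^{2} = \left(11 - \frac{42}{-10 - 3}\right)^{2} = \left(11 - \frac{42}{-13}\right)^{2} = \left(11 - - \frac{42}{13}\right)^{2} = \left(11 + \frac{42}{13}\right)^{2} = \left(\frac{185}{13}\right)^{2} = \frac{34225}{169}$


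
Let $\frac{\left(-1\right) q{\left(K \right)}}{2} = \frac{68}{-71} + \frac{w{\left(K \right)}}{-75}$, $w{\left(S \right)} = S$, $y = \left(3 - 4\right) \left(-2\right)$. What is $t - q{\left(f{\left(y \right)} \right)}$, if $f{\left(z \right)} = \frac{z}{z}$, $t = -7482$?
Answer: $- \frac{39851992}{5325} \approx -7483.9$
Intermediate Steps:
$y = 2$ ($y = \left(-1\right) \left(-2\right) = 2$)
$f{\left(z \right)} = 1$
$q{\left(K \right)} = \frac{136}{71} + \frac{2 K}{75}$ ($q{\left(K \right)} = - 2 \left(\frac{68}{-71} + \frac{K}{-75}\right) = - 2 \left(68 \left(- \frac{1}{71}\right) + K \left(- \frac{1}{75}\right)\right) = - 2 \left(- \frac{68}{71} - \frac{K}{75}\right) = \frac{136}{71} + \frac{2 K}{75}$)
$t - q{\left(f{\left(y \right)} \right)} = -7482 - \left(\frac{136}{71} + \frac{2}{75} \cdot 1\right) = -7482 - \left(\frac{136}{71} + \frac{2}{75}\right) = -7482 - \frac{10342}{5325} = - \frac{39851992}{5325}$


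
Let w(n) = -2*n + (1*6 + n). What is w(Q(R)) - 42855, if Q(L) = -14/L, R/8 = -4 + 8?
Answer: -685577/16 ≈ -42849.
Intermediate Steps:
R = 32 (R = 8*(-4 + 8) = 8*4 = 32)
w(n) = 6 - n (w(n) = -2*n + (6 + n) = 6 - n)
w(Q(R)) - 42855 = (6 - (-14)/32) - 42855 = (6 - 1*(-7/16)) - 42855 = (6 + 7/16) - 42855 = 103/16 - 42855 = -685577/16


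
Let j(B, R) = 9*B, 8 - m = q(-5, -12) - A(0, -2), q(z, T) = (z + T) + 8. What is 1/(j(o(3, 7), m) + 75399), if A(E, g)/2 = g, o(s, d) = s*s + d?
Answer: 1/75543 ≈ 1.3237e-5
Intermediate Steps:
o(s, d) = d + s² (o(s, d) = s² + d = d + s²)
A(E, g) = 2*g
q(z, T) = 8 + T + z (q(z, T) = (T + z) + 8 = 8 + T + z)
m = 13 (m = 8 - ((8 - 12 - 5) - 2*(-2)) = 8 - (-9 - 1*(-4)) = 8 - (-9 + 4) = 8 - 1*(-5) = 8 + 5 = 13)
1/(j(o(3, 7), m) + 75399) = 1/(9*(7 + 3²) + 75399) = 1/(9*(7 + 9) + 75399) = 1/(9*16 + 75399) = 1/(144 + 75399) = 1/75543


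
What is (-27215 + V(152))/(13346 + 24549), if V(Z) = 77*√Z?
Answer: -5443/7579 + 14*√38/3445 ≈ -0.69312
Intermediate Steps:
(-27215 + V(152))/(13346 + 24549) = (-27215 + 77*√152)/(13346 + 24549) = (-27215 + 77*(2*√38))/37895 = (-27215 + 154*√38)*(1/37895) = -5443/7579 + 14*√38/3445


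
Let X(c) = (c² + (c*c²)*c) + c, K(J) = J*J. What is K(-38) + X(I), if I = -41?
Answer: 2828845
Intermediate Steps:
K(J) = J²
X(c) = c + c² + c⁴ (X(c) = (c² + c³*c) + c = (c² + c⁴) + c = c + c² + c⁴)
K(-38) + X(I) = (-38)² - 41*(1 - 41 + (-41)³) = 1444 - 41*(1 - 41 - 68921) = 1444 - 41*(-68961) = 1444 + 2827401 = 2828845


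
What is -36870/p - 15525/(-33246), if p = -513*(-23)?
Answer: -38614835/14528502 ≈ -2.6579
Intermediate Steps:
p = 11799
-36870/p - 15525/(-33246) = -36870/11799 - 15525/(-33246) = -36870*1/11799 - 15525*(-1/33246) = -12290/3933 + 1725/3694 = -38614835/14528502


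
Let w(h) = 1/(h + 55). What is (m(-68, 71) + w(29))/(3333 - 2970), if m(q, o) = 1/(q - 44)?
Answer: 1/121968 ≈ 8.1989e-6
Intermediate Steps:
m(q, o) = 1/(-44 + q)
w(h) = 1/(55 + h)
(m(-68, 71) + w(29))/(3333 - 2970) = (1/(-44 - 68) + 1/(55 + 29))/(3333 - 2970) = (1/(-112) + 1/84)/363 = (-1/112 + 1/84)*(1/363) = (1/336)*(1/363) = 1/121968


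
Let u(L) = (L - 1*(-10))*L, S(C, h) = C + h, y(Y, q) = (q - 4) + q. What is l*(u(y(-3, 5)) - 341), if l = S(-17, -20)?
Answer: 9065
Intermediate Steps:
y(Y, q) = -4 + 2*q (y(Y, q) = (-4 + q) + q = -4 + 2*q)
l = -37 (l = -17 - 20 = -37)
u(L) = L*(10 + L) (u(L) = (L + 10)*L = (10 + L)*L = L*(10 + L))
l*(u(y(-3, 5)) - 341) = -37*((-4 + 2*5)*(10 + (-4 + 2*5)) - 341) = -37*((-4 + 10)*(10 + (-4 + 10)) - 341) = -37*(6*(10 + 6) - 341) = -37*(6*16 - 341) = -37*(96 - 341) = -37*(-245) = 9065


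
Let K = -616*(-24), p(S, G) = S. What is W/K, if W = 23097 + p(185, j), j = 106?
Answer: 1663/1056 ≈ 1.5748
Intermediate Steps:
K = 14784
W = 23282 (W = 23097 + 185 = 23282)
W/K = 23282/14784 = 23282*(1/14784) = 1663/1056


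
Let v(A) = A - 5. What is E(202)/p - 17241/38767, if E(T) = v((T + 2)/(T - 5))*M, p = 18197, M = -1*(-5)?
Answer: -61957077104/138972290503 ≈ -0.44582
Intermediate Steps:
M = 5
v(A) = -5 + A
E(T) = -25 + 5*(2 + T)/(-5 + T) (E(T) = (-5 + (T + 2)/(T - 5))*5 = (-5 + (2 + T)/(-5 + T))*5 = -25 + 5*(2 + T)/(-5 + T))
E(202)/p - 17241/38767 = (5*(27 - 4*202)/(-5 + 202))/18197 - 17241/38767 = (5*(27 - 808)/197)*(1/18197) - 17241*1/38767 = (5*(1/197)*(-781))*(1/18197) - 17241/38767 = -3905/197*1/18197 - 17241/38767 = -3905/3584809 - 17241/38767 = -61957077104/138972290503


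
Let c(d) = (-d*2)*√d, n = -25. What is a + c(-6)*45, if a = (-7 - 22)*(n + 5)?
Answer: 580 + 540*I*√6 ≈ 580.0 + 1322.7*I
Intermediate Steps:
c(d) = -2*d^(3/2) (c(d) = (-2*d)*√d = -2*d^(3/2))
a = 580 (a = (-7 - 22)*(-25 + 5) = -29*(-20) = 580)
a + c(-6)*45 = 580 - (-12)*I*√6*45 = 580 + (12*I*√6)*45 = 580 + 540*I*√6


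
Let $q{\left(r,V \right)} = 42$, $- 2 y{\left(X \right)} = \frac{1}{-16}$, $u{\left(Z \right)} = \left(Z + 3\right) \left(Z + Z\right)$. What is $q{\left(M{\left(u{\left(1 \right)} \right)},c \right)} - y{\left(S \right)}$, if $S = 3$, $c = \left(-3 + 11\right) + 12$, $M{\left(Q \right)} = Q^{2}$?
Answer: $\frac{1343}{32} \approx 41.969$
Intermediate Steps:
$u{\left(Z \right)} = 2 Z \left(3 + Z\right)$ ($u{\left(Z \right)} = \left(3 + Z\right) 2 Z = 2 Z \left(3 + Z\right)$)
$c = 20$ ($c = 8 + 12 = 20$)
$y{\left(X \right)} = \frac{1}{32}$ ($y{\left(X \right)} = - \frac{1}{2 \left(-16\right)} = \left(- \frac{1}{2}\right) \left(- \frac{1}{16}\right) = \frac{1}{32}$)
$q{\left(M{\left(u{\left(1 \right)} \right)},c \right)} - y{\left(S \right)} = 42 - \frac{1}{32} = \frac{1343}{32}$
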